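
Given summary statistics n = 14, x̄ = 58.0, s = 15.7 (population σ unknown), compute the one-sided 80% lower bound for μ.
μ ≥ 54.35

Lower bound (one-sided):
t* = 0.870 (one-sided for 80%)
Lower bound = x̄ - t* · s/√n = 58.0 - 0.870 · 15.7/√14 = 54.35

We are 80% confident that μ ≥ 54.35.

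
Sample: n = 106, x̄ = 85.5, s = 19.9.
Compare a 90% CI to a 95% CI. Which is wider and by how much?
95% CI is wider by 1.26

df = 105
90% CI: t* = 1.659, (82.29, 88.71), width = 2 · t* · s/√n = 6.41
95% CI: t* = 1.983, (81.67, 89.33), width = 2 · t* · s/√n = 7.67

The 95% CI is wider by 7.67 - 6.41 = 1.26.
Higher confidence requires a wider interval.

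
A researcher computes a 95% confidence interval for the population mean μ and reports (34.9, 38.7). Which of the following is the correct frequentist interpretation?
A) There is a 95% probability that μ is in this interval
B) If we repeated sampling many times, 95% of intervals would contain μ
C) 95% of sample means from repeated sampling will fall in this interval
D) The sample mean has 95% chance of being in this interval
B

A) Wrong — μ is fixed; the randomness lives in the interval, not in μ.
B) Correct — this is the frequentist long-run coverage interpretation.
C) Wrong — coverage applies to intervals containing μ, not to future x̄ values.
D) Wrong — x̄ is observed and sits in the interval by construction.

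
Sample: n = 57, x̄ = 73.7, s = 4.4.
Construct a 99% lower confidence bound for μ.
μ ≥ 72.30

Lower bound (one-sided):
t* = 2.395 (one-sided for 99%)
Lower bound = x̄ - t* · s/√n = 73.7 - 2.395 · 4.4/√57 = 72.30

We are 99% confident that μ ≥ 72.30.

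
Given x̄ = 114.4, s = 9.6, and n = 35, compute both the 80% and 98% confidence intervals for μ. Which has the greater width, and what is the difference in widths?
98% CI is wider by 3.68

df = 34
80% CI: t* = 1.307, (112.28, 116.52), width = 2 · t* · s/√n = 4.24
98% CI: t* = 2.441, (110.44, 118.36), width = 2 · t* · s/√n = 7.92

The 98% CI is wider by 7.92 - 4.24 = 3.68.
Higher confidence requires a wider interval.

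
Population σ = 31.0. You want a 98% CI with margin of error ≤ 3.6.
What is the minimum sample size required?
n ≥ 402

For margin E ≤ 3.6:
n ≥ (z* · σ / E)²
n ≥ (2.326 · 31.0 / 3.6)²
n ≥ 401.18

Minimum n = 402 (rounding up)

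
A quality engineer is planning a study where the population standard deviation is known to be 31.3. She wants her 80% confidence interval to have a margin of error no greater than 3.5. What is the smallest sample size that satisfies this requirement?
n ≥ 132

For margin E ≤ 3.5:
n ≥ (z* · σ / E)²
n ≥ (1.282 · 31.3 / 3.5)²
n ≥ 131.44

Minimum n = 132 (rounding up)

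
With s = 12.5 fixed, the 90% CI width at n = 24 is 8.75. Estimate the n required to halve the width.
n ≈ 96

CI width ∝ 1/√n
To reduce width by factor 2, need √n to grow by 2 → need 2² = 4 times as many samples.

Current: n = 24, width = 8.75
New: n = 96, width ≈ 4.24

Width reduced by factor of 8.75/4.24 = 2.06.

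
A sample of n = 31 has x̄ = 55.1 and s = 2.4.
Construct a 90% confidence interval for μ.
(54.37, 55.83)

t-interval (σ unknown):
df = n - 1 = 30
t* = 1.697 for 90% confidence

Margin of error = t* · s/√n = 1.697 · 2.4/√31 = 0.73

CI: (54.37, 55.83)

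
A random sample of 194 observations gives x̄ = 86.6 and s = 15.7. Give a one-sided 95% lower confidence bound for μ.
μ ≥ 84.74

Lower bound (one-sided):
t* = 1.653 (one-sided for 95%)
Lower bound = x̄ - t* · s/√n = 86.6 - 1.653 · 15.7/√194 = 84.74

We are 95% confident that μ ≥ 84.74.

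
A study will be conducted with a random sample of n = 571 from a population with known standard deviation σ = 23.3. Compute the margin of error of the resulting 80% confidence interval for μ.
Margin of error = 1.25

Margin of error = z* · σ/√n
= 1.282 · 23.3/√571
= 1.282 · 23.3/23.8956
= 1.25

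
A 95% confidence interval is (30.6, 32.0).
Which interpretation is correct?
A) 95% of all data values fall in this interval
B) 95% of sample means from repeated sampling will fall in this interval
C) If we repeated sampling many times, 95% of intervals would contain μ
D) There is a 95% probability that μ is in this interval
C

A) Wrong — a CI is about the parameter μ, not individual data values.
B) Wrong — coverage applies to intervals containing μ, not to future x̄ values.
C) Correct — this is the frequentist long-run coverage interpretation.
D) Wrong — μ is fixed; the randomness lives in the interval, not in μ.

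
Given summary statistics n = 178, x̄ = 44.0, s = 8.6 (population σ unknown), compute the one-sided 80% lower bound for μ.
μ ≥ 43.46

Lower bound (one-sided):
t* = 0.844 (one-sided for 80%)
Lower bound = x̄ - t* · s/√n = 44.0 - 0.844 · 8.6/√178 = 43.46

We are 80% confident that μ ≥ 43.46.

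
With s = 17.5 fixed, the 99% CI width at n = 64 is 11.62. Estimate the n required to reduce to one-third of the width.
n ≈ 576

CI width ∝ 1/√n
To reduce width by factor 3, need √n to grow by 3 → need 3² = 9 times as many samples.

Current: n = 64, width = 11.62
New: n = 576, width ≈ 3.77

Width reduced by factor of 11.62/3.77 = 3.08.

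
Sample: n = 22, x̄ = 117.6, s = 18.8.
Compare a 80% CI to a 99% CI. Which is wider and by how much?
99% CI is wider by 12.08

df = 21
80% CI: t* = 1.323, (112.30, 122.90), width = 2 · t* · s/√n = 10.61
99% CI: t* = 2.831, (106.25, 128.95), width = 2 · t* · s/√n = 22.69

The 99% CI is wider by 22.69 - 10.61 = 12.08.
Higher confidence requires a wider interval.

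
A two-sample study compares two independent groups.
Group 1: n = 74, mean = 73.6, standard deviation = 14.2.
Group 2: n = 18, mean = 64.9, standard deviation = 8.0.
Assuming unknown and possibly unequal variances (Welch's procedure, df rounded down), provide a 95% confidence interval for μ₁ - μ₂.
(3.66, 13.74)

Difference: x̄₁ - x̄₂ = 8.70
SE = √(s₁²/n₁ + s₂²/n₂) = √(14.2²/74 + 8.0²/18) = 2.5061
df = 46.66 → 46 (Welch–Satterthwaite, rounded down)
t* = 2.013

CI: 8.70 ± 2.013 · 2.5061 = 8.70 ± 5.04 = (3.66, 13.74)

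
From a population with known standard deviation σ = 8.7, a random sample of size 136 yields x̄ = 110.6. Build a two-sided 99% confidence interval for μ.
(108.68, 112.52)

z-interval (σ known):
z* = 2.576 for 99% confidence

Margin of error = z* · σ/√n = 2.576 · 8.7/√136 = 1.92

CI: (110.6 - 1.92, 110.6 + 1.92) = (108.68, 112.52)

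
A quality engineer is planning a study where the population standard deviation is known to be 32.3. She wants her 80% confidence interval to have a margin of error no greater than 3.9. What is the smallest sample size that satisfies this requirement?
n ≥ 113

For margin E ≤ 3.9:
n ≥ (z* · σ / E)²
n ≥ (1.282 · 32.3 / 3.9)²
n ≥ 112.73

Minimum n = 113 (rounding up)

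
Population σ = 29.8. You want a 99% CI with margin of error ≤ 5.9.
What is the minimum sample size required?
n ≥ 170

For margin E ≤ 5.9:
n ≥ (z* · σ / E)²
n ≥ (2.576 · 29.8 / 5.9)²
n ≥ 169.29

Minimum n = 170 (rounding up)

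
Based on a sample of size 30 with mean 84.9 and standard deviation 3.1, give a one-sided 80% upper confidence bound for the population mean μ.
μ ≤ 85.38

Upper bound (one-sided):
t* = 0.854 (one-sided for 80%)
Upper bound = x̄ + t* · s/√n = 84.9 + 0.854 · 3.1/√30 = 85.38

We are 80% confident that μ ≤ 85.38.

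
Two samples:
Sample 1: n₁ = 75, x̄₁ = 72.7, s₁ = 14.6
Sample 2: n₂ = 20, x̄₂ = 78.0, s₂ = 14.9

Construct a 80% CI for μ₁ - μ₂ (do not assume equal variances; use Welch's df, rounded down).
(-10.20, -0.40)

Difference: x̄₁ - x̄₂ = -5.30
SE = √(s₁²/n₁ + s₂²/n₂) = √(14.6²/75 + 14.9²/20) = 3.7340
df = 29.48 → 29 (Welch–Satterthwaite, rounded down)
t* = 1.311

CI: -5.30 ± 1.311 · 3.7340 = -5.30 ± 4.90 = (-10.20, -0.40)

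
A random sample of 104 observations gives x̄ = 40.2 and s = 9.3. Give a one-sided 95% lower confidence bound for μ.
μ ≥ 38.69

Lower bound (one-sided):
t* = 1.660 (one-sided for 95%)
Lower bound = x̄ - t* · s/√n = 40.2 - 1.660 · 9.3/√104 = 38.69

We are 95% confident that μ ≥ 38.69.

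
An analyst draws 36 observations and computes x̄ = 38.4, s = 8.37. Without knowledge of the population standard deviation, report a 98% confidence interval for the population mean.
(35.00, 41.80)

t-interval (σ unknown):
df = n - 1 = 35
t* = 2.438 for 98% confidence

Margin of error = t* · s/√n = 2.438 · 8.37/√36 = 3.40

CI: (35.00, 41.80)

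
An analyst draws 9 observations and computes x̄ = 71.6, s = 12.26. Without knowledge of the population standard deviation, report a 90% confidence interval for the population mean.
(64.00, 79.20)

t-interval (σ unknown):
df = n - 1 = 8
t* = 1.860 for 90% confidence

Margin of error = t* · s/√n = 1.860 · 12.26/√9 = 7.60

CI: (64.00, 79.20)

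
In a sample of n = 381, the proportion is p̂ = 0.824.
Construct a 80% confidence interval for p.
(0.799, 0.849)

Proportion CI:
SE = √(p̂(1-p̂)/n) = √(0.824 · 0.176 / 381) = 0.01951

z* = 1.282
Margin = z* · SE = 1.282 · 0.01951 = 0.0250

CI: 0.824 ± 0.0250 = (0.799, 0.849)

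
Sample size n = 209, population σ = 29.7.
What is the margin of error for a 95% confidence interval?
Margin of error = 4.03

Margin of error = z* · σ/√n
= 1.960 · 29.7/√209
= 1.960 · 29.7/14.4568
= 4.03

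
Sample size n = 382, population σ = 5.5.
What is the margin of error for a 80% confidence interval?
Margin of error = 0.36

Margin of error = z* · σ/√n
= 1.282 · 5.5/√382
= 1.282 · 5.5/19.5448
= 0.36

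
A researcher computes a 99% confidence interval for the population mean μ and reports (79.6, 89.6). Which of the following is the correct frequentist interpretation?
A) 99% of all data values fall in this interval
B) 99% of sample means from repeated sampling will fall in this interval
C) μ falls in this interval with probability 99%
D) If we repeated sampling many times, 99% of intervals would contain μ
D

A) Wrong — a CI is about the parameter μ, not individual data values.
B) Wrong — coverage applies to intervals containing μ, not to future x̄ values.
C) Wrong — μ is fixed; the randomness lives in the interval, not in μ.
D) Correct — this is the frequentist long-run coverage interpretation.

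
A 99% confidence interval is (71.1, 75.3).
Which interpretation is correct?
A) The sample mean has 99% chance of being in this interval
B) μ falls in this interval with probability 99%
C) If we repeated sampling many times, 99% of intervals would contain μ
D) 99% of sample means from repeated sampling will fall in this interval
C

A) Wrong — x̄ is observed and sits in the interval by construction.
B) Wrong — μ is fixed; the randomness lives in the interval, not in μ.
C) Correct — this is the frequentist long-run coverage interpretation.
D) Wrong — coverage applies to intervals containing μ, not to future x̄ values.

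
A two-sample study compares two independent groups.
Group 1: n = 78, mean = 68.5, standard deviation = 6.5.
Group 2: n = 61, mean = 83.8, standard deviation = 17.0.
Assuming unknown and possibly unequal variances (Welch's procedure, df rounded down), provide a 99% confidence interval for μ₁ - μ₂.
(-21.38, -9.22)

Difference: x̄₁ - x̄₂ = -15.30
SE = √(s₁²/n₁ + s₂²/n₂) = √(6.5²/78 + 17.0²/61) = 2.2977
df = 73.75 → 73 (Welch–Satterthwaite, rounded down)
t* = 2.645

CI: -15.30 ± 2.645 · 2.2977 = -15.30 ± 6.08 = (-21.38, -9.22)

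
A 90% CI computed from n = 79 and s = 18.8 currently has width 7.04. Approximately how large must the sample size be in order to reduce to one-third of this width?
n ≈ 711

CI width ∝ 1/√n
To reduce width by factor 3, need √n to grow by 3 → need 3² = 9 times as many samples.

Current: n = 79, width = 7.04
New: n = 711, width ≈ 2.32

Width reduced by factor of 7.04/2.32 = 3.03.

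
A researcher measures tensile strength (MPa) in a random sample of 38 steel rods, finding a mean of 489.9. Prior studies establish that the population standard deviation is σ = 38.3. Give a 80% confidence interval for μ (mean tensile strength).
(481.93, 497.87)

z-interval (σ known):
z* = 1.282 for 80% confidence

Margin of error = z* · σ/√n = 1.282 · 38.3/√38 = 7.97

CI: (489.9 - 7.97, 489.9 + 7.97) = (481.93, 497.87)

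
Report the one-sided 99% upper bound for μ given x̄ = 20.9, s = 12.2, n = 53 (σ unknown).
μ ≤ 24.92

Upper bound (one-sided):
t* = 2.400 (one-sided for 99%)
Upper bound = x̄ + t* · s/√n = 20.9 + 2.400 · 12.2/√53 = 24.92

We are 99% confident that μ ≤ 24.92.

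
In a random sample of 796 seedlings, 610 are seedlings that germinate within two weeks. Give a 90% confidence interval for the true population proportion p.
(0.742, 0.791)

Proportion CI:
p̂ = 610/796 = 0.76633
SE = √(p̂(1-p̂)/n) = √(0.76633 · 0.23367 / 796) = 0.01500

z* = 1.645
Margin = z* · SE = 1.645 · 0.01500 = 0.0247

CI: 0.76633 ± 0.0247 = (0.742, 0.791)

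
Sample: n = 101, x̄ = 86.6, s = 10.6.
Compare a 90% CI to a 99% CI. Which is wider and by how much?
99% CI is wider by 2.04

df = 100
90% CI: t* = 1.660, (84.85, 88.35), width = 2 · t* · s/√n = 3.50
99% CI: t* = 2.626, (83.83, 89.37), width = 2 · t* · s/√n = 5.54

The 99% CI is wider by 5.54 - 3.50 = 2.04.
Higher confidence requires a wider interval.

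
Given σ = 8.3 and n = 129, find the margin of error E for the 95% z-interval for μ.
Margin of error = 1.43

Margin of error = z* · σ/√n
= 1.960 · 8.3/√129
= 1.960 · 8.3/11.3578
= 1.43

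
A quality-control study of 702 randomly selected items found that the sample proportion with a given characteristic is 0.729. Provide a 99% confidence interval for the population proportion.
(0.686, 0.772)

Proportion CI:
SE = √(p̂(1-p̂)/n) = √(0.729 · 0.271 / 702) = 0.01678

z* = 2.576
Margin = z* · SE = 2.576 · 0.01678 = 0.0432

CI: 0.729 ± 0.0432 = (0.686, 0.772)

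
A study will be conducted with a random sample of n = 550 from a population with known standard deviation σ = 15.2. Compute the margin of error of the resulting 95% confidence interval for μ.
Margin of error = 1.27

Margin of error = z* · σ/√n
= 1.960 · 15.2/√550
= 1.960 · 15.2/23.4521
= 1.27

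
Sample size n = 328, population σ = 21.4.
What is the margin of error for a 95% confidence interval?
Margin of error = 2.32

Margin of error = z* · σ/√n
= 1.960 · 21.4/√328
= 1.960 · 21.4/18.1108
= 2.32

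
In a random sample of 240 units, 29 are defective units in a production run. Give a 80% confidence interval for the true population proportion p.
(0.094, 0.148)

Proportion CI:
p̂ = 29/240 = 0.12083
SE = √(p̂(1-p̂)/n) = √(0.12083 · 0.87917 / 240) = 0.02104

z* = 1.282
Margin = z* · SE = 1.282 · 0.02104 = 0.0270

CI: 0.12083 ± 0.0270 = (0.094, 0.148)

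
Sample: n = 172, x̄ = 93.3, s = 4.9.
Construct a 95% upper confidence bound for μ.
μ ≤ 93.92

Upper bound (one-sided):
t* = 1.654 (one-sided for 95%)
Upper bound = x̄ + t* · s/√n = 93.3 + 1.654 · 4.9/√172 = 93.92

We are 95% confident that μ ≤ 93.92.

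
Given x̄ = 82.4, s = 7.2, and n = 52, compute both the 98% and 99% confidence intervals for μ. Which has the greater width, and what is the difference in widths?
99% CI is wider by 0.54

df = 51
98% CI: t* = 2.402, (80.00, 84.80), width = 2 · t* · s/√n = 4.80
99% CI: t* = 2.676, (79.73, 85.07), width = 2 · t* · s/√n = 5.34

The 99% CI is wider by 5.34 - 4.80 = 0.54.
Higher confidence requires a wider interval.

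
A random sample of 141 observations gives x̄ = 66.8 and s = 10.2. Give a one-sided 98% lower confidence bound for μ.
μ ≥ 65.02

Lower bound (one-sided):
t* = 2.073 (one-sided for 98%)
Lower bound = x̄ - t* · s/√n = 66.8 - 2.073 · 10.2/√141 = 65.02

We are 98% confident that μ ≥ 65.02.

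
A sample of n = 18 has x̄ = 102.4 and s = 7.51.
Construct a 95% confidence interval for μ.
(98.67, 106.13)

t-interval (σ unknown):
df = n - 1 = 17
t* = 2.110 for 95% confidence

Margin of error = t* · s/√n = 2.110 · 7.51/√18 = 3.73

CI: (98.67, 106.13)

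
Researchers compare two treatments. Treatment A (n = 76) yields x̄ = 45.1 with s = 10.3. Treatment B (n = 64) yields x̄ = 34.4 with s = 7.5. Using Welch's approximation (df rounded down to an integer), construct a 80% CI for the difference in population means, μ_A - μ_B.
(8.76, 12.64)

Difference: x̄₁ - x̄₂ = 10.70
SE = √(s₁²/n₁ + s₂²/n₂) = √(10.3²/76 + 7.5²/64) = 1.5083
df = 135.32 → 135 (Welch–Satterthwaite, rounded down)
t* = 1.288

CI: 10.70 ± 1.288 · 1.5083 = 10.70 ± 1.94 = (8.76, 12.64)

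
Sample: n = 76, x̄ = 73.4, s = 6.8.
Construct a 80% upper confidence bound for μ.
μ ≤ 74.06

Upper bound (one-sided):
t* = 0.846 (one-sided for 80%)
Upper bound = x̄ + t* · s/√n = 73.4 + 0.846 · 6.8/√76 = 74.06

We are 80% confident that μ ≤ 74.06.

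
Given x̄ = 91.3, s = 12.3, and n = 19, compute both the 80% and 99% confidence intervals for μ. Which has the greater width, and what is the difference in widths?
99% CI is wider by 8.73

df = 18
80% CI: t* = 1.330, (87.55, 95.05), width = 2 · t* · s/√n = 7.51
99% CI: t* = 2.878, (83.18, 99.42), width = 2 · t* · s/√n = 16.24

The 99% CI is wider by 16.24 - 7.51 = 8.73.
Higher confidence requires a wider interval.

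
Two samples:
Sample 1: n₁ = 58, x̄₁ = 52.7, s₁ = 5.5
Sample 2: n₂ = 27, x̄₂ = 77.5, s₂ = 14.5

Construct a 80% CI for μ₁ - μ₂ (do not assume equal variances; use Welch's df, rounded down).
(-28.58, -21.02)

Difference: x̄₁ - x̄₂ = -24.80
SE = √(s₁²/n₁ + s₂²/n₂) = √(5.5²/58 + 14.5²/27) = 2.8825
df = 29.54 → 29 (Welch–Satterthwaite, rounded down)
t* = 1.311

CI: -24.80 ± 1.311 · 2.8825 = -24.80 ± 3.78 = (-28.58, -21.02)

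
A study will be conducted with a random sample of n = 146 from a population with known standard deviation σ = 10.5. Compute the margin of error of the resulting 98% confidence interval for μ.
Margin of error = 2.02

Margin of error = z* · σ/√n
= 2.326 · 10.5/√146
= 2.326 · 10.5/12.0830
= 2.02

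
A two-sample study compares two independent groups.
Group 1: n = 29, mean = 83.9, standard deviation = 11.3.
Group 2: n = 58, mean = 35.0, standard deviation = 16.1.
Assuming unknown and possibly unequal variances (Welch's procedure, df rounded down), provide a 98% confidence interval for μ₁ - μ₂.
(41.82, 55.98)

Difference: x̄₁ - x̄₂ = 48.90
SE = √(s₁²/n₁ + s₂²/n₂) = √(11.3²/29 + 16.1²/58) = 2.9786
df = 75.49 → 75 (Welch–Satterthwaite, rounded down)
t* = 2.377

CI: 48.90 ± 2.377 · 2.9786 = 48.90 ± 7.08 = (41.82, 55.98)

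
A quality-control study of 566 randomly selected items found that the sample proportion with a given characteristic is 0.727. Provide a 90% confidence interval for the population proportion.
(0.696, 0.758)

Proportion CI:
SE = √(p̂(1-p̂)/n) = √(0.727 · 0.273 / 566) = 0.01873

z* = 1.645
Margin = z* · SE = 1.645 · 0.01873 = 0.0308

CI: 0.727 ± 0.0308 = (0.696, 0.758)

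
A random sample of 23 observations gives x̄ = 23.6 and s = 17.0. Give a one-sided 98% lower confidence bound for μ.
μ ≥ 15.86

Lower bound (one-sided):
t* = 2.183 (one-sided for 98%)
Lower bound = x̄ - t* · s/√n = 23.6 - 2.183 · 17.0/√23 = 15.86

We are 98% confident that μ ≥ 15.86.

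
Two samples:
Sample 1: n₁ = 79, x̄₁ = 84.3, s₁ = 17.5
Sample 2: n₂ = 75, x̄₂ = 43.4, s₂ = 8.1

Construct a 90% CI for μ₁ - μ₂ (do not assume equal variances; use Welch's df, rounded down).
(37.28, 44.52)

Difference: x̄₁ - x̄₂ = 40.90
SE = √(s₁²/n₁ + s₂²/n₂) = √(17.5²/79 + 8.1²/75) = 2.1798
df = 111.21 → 111 (Welch–Satterthwaite, rounded down)
t* = 1.659

CI: 40.90 ± 1.659 · 2.1798 = 40.90 ± 3.62 = (37.28, 44.52)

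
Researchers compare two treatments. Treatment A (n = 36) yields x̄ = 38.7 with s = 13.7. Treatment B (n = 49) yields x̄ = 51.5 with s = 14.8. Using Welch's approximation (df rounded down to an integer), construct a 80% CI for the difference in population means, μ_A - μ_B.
(-16.82, -8.78)

Difference: x̄₁ - x̄₂ = -12.80
SE = √(s₁²/n₁ + s₂²/n₂) = √(13.7²/36 + 14.8²/49) = 3.1119
df = 78.61 → 78 (Welch–Satterthwaite, rounded down)
t* = 1.292

CI: -12.80 ± 1.292 · 3.1119 = -12.80 ± 4.02 = (-16.82, -8.78)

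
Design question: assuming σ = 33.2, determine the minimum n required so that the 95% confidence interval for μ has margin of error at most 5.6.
n ≥ 136

For margin E ≤ 5.6:
n ≥ (z* · σ / E)²
n ≥ (1.960 · 33.2 / 5.6)²
n ≥ 135.02

Minimum n = 136 (rounding up)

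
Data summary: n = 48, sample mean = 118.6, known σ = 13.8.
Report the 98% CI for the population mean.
(113.97, 123.23)

z-interval (σ known):
z* = 2.326 for 98% confidence

Margin of error = z* · σ/√n = 2.326 · 13.8/√48 = 4.63

CI: (118.6 - 4.63, 118.6 + 4.63) = (113.97, 123.23)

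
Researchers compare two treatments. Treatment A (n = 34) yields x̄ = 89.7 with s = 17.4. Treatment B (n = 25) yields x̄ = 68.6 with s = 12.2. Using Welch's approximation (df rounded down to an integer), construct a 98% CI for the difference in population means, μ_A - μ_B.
(11.87, 30.33)

Difference: x̄₁ - x̄₂ = 21.10
SE = √(s₁²/n₁ + s₂²/n₂) = √(17.4²/34 + 12.2²/25) = 3.8546
df = 56.90 → 56 (Welch–Satterthwaite, rounded down)
t* = 2.395

CI: 21.10 ± 2.395 · 3.8546 = 21.10 ± 9.23 = (11.87, 30.33)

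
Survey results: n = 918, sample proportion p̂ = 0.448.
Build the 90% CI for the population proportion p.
(0.421, 0.475)

Proportion CI:
SE = √(p̂(1-p̂)/n) = √(0.448 · 0.552 / 918) = 0.01641

z* = 1.645
Margin = z* · SE = 1.645 · 0.01641 = 0.0270

CI: 0.448 ± 0.0270 = (0.421, 0.475)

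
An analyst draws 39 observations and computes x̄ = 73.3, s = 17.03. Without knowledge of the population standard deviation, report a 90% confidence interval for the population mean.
(68.70, 77.90)

t-interval (σ unknown):
df = n - 1 = 38
t* = 1.686 for 90% confidence

Margin of error = t* · s/√n = 1.686 · 17.03/√39 = 4.60

CI: (68.70, 77.90)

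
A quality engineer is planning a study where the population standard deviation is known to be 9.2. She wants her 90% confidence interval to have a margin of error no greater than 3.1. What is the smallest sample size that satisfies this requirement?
n ≥ 24

For margin E ≤ 3.1:
n ≥ (z* · σ / E)²
n ≥ (1.645 · 9.2 / 3.1)²
n ≥ 23.83

Minimum n = 24 (rounding up)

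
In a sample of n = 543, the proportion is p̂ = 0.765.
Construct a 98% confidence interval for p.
(0.723, 0.807)

Proportion CI:
SE = √(p̂(1-p̂)/n) = √(0.765 · 0.235 / 543) = 0.01820

z* = 2.326
Margin = z* · SE = 2.326 · 0.01820 = 0.0423

CI: 0.765 ± 0.0423 = (0.723, 0.807)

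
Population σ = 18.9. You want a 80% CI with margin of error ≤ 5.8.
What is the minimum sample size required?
n ≥ 18

For margin E ≤ 5.8:
n ≥ (z* · σ / E)²
n ≥ (1.282 · 18.9 / 5.8)²
n ≥ 17.45

Minimum n = 18 (rounding up)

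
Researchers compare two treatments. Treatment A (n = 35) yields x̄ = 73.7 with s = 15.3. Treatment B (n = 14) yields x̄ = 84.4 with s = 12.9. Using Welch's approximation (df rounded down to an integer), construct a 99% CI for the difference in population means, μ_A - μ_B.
(-22.61, 1.21)

Difference: x̄₁ - x̄₂ = -10.70
SE = √(s₁²/n₁ + s₂²/n₂) = √(15.3²/35 + 12.9²/14) = 4.3098
df = 28.32 → 28 (Welch–Satterthwaite, rounded down)
t* = 2.763

CI: -10.70 ± 2.763 · 4.3098 = -10.70 ± 11.91 = (-22.61, 1.21)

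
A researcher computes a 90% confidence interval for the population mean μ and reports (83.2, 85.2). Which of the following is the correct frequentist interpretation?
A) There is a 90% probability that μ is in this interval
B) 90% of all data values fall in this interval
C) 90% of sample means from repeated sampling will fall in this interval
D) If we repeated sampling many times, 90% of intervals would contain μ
D

A) Wrong — μ is fixed; the randomness lives in the interval, not in μ.
B) Wrong — a CI is about the parameter μ, not individual data values.
C) Wrong — coverage applies to intervals containing μ, not to future x̄ values.
D) Correct — this is the frequentist long-run coverage interpretation.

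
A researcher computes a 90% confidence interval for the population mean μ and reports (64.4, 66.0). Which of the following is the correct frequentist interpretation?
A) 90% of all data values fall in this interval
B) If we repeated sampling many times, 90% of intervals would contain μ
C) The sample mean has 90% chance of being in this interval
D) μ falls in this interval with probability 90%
B

A) Wrong — a CI is about the parameter μ, not individual data values.
B) Correct — this is the frequentist long-run coverage interpretation.
C) Wrong — x̄ is observed and sits in the interval by construction.
D) Wrong — μ is fixed; the randomness lives in the interval, not in μ.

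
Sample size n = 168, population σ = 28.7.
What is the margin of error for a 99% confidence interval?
Margin of error = 5.70

Margin of error = z* · σ/√n
= 2.576 · 28.7/√168
= 2.576 · 28.7/12.9615
= 5.70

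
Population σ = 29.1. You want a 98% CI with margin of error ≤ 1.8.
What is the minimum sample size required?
n ≥ 1415

For margin E ≤ 1.8:
n ≥ (z* · σ / E)²
n ≥ (2.326 · 29.1 / 1.8)²
n ≥ 1414.04

Minimum n = 1415 (rounding up)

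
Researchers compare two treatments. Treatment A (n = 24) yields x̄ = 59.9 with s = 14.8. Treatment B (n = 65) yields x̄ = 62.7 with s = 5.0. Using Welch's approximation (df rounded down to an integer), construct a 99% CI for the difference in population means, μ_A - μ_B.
(-11.43, 5.83)

Difference: x̄₁ - x̄₂ = -2.80
SE = √(s₁²/n₁ + s₂²/n₂) = √(14.8²/24 + 5.0²/65) = 3.0840
df = 24.96 → 24 (Welch–Satterthwaite, rounded down)
t* = 2.797

CI: -2.80 ± 2.797 · 3.0840 = -2.80 ± 8.63 = (-11.43, 5.83)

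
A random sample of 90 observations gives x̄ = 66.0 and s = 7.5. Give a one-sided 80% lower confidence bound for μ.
μ ≥ 65.33

Lower bound (one-sided):
t* = 0.846 (one-sided for 80%)
Lower bound = x̄ - t* · s/√n = 66.0 - 0.846 · 7.5/√90 = 65.33

We are 80% confident that μ ≥ 65.33.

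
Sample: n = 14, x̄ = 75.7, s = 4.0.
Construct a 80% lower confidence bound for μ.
μ ≥ 74.77

Lower bound (one-sided):
t* = 0.870 (one-sided for 80%)
Lower bound = x̄ - t* · s/√n = 75.7 - 0.870 · 4.0/√14 = 74.77

We are 80% confident that μ ≥ 74.77.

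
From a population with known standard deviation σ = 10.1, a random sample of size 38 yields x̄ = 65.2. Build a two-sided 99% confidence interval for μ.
(60.98, 69.42)

z-interval (σ known):
z* = 2.576 for 99% confidence

Margin of error = z* · σ/√n = 2.576 · 10.1/√38 = 4.22

CI: (65.2 - 4.22, 65.2 + 4.22) = (60.98, 69.42)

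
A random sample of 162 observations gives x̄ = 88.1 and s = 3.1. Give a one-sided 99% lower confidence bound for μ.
μ ≥ 87.53

Lower bound (one-sided):
t* = 2.350 (one-sided for 99%)
Lower bound = x̄ - t* · s/√n = 88.1 - 2.350 · 3.1/√162 = 87.53

We are 99% confident that μ ≥ 87.53.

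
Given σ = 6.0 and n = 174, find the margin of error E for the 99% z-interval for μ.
Margin of error = 1.17

Margin of error = z* · σ/√n
= 2.576 · 6.0/√174
= 2.576 · 6.0/13.1909
= 1.17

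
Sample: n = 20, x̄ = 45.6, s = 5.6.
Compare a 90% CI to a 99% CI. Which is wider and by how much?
99% CI is wider by 2.84

df = 19
90% CI: t* = 1.729, (43.43, 47.77), width = 2 · t* · s/√n = 4.33
99% CI: t* = 2.861, (42.02, 49.18), width = 2 · t* · s/√n = 7.17

The 99% CI is wider by 7.17 - 4.33 = 2.84.
Higher confidence requires a wider interval.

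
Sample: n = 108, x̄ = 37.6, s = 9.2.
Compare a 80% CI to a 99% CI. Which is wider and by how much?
99% CI is wider by 2.36

df = 107
80% CI: t* = 1.290, (36.46, 38.74), width = 2 · t* · s/√n = 2.28
99% CI: t* = 2.623, (35.28, 39.92), width = 2 · t* · s/√n = 4.64

The 99% CI is wider by 4.64 - 2.28 = 2.36.
Higher confidence requires a wider interval.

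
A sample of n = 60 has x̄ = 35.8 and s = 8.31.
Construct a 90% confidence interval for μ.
(34.01, 37.59)

t-interval (σ unknown):
df = n - 1 = 59
t* = 1.671 for 90% confidence

Margin of error = t* · s/√n = 1.671 · 8.31/√60 = 1.79

CI: (34.01, 37.59)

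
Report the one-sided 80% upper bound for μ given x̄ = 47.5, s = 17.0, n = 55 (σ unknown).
μ ≤ 49.44

Upper bound (one-sided):
t* = 0.848 (one-sided for 80%)
Upper bound = x̄ + t* · s/√n = 47.5 + 0.848 · 17.0/√55 = 49.44

We are 80% confident that μ ≤ 49.44.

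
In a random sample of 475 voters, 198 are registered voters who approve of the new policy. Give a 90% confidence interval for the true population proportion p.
(0.380, 0.454)

Proportion CI:
p̂ = 198/475 = 0.41684
SE = √(p̂(1-p̂)/n) = √(0.41684 · 0.58316 / 475) = 0.02262

z* = 1.645
Margin = z* · SE = 1.645 · 0.02262 = 0.0372

CI: 0.41684 ± 0.0372 = (0.380, 0.454)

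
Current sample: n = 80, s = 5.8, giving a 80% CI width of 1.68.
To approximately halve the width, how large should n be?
n ≈ 320

CI width ∝ 1/√n
To reduce width by factor 2, need √n to grow by 2 → need 2² = 4 times as many samples.

Current: n = 80, width = 1.68
New: n = 320, width ≈ 0.83

Width reduced by factor of 1.68/0.83 = 2.02.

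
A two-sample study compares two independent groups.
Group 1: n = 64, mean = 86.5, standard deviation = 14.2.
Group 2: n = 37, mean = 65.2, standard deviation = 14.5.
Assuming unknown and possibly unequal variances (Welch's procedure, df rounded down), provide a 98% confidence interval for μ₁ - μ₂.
(14.23, 28.37)

Difference: x̄₁ - x̄₂ = 21.30
SE = √(s₁²/n₁ + s₂²/n₂) = √(14.2²/64 + 14.5²/37) = 2.9720
df = 73.99 → 73 (Welch–Satterthwaite, rounded down)
t* = 2.379

CI: 21.30 ± 2.379 · 2.9720 = 21.30 ± 7.07 = (14.23, 28.37)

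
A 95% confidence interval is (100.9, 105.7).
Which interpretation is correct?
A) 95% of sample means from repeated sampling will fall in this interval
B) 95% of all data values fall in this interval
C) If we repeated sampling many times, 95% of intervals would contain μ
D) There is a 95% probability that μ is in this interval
C

A) Wrong — coverage applies to intervals containing μ, not to future x̄ values.
B) Wrong — a CI is about the parameter μ, not individual data values.
C) Correct — this is the frequentist long-run coverage interpretation.
D) Wrong — μ is fixed; the randomness lives in the interval, not in μ.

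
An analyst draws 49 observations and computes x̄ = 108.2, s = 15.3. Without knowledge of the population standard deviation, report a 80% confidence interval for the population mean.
(105.36, 111.04)

t-interval (σ unknown):
df = n - 1 = 48
t* = 1.299 for 80% confidence

Margin of error = t* · s/√n = 1.299 · 15.3/√49 = 2.84

CI: (105.36, 111.04)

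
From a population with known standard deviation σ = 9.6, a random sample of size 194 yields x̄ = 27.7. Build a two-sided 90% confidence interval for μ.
(26.57, 28.83)

z-interval (σ known):
z* = 1.645 for 90% confidence

Margin of error = z* · σ/√n = 1.645 · 9.6/√194 = 1.13

CI: (27.7 - 1.13, 27.7 + 1.13) = (26.57, 28.83)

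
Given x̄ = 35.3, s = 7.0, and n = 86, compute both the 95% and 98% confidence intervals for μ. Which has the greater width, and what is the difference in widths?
98% CI is wider by 0.58

df = 85
95% CI: t* = 1.988, (33.80, 36.80), width = 2 · t* · s/√n = 3.00
98% CI: t* = 2.371, (33.51, 37.09), width = 2 · t* · s/√n = 3.58

The 98% CI is wider by 3.58 - 3.00 = 0.58.
Higher confidence requires a wider interval.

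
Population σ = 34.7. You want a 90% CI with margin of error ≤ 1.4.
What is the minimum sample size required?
n ≥ 1663

For margin E ≤ 1.4:
n ≥ (z* · σ / E)²
n ≥ (1.645 · 34.7 / 1.4)²
n ≥ 1662.40

Minimum n = 1663 (rounding up)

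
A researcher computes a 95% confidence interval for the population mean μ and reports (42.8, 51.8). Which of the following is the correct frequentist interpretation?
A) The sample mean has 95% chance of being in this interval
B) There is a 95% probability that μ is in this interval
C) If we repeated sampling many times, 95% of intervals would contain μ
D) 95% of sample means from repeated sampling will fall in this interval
C

A) Wrong — x̄ is observed and sits in the interval by construction.
B) Wrong — μ is fixed; the randomness lives in the interval, not in μ.
C) Correct — this is the frequentist long-run coverage interpretation.
D) Wrong — coverage applies to intervals containing μ, not to future x̄ values.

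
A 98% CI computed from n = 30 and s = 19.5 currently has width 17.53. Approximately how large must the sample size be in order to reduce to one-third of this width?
n ≈ 270

CI width ∝ 1/√n
To reduce width by factor 3, need √n to grow by 3 → need 3² = 9 times as many samples.

Current: n = 30, width = 17.53
New: n = 270, width ≈ 5.55

Width reduced by factor of 17.53/5.55 = 3.16.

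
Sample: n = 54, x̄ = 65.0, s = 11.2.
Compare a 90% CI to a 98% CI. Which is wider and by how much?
98% CI is wider by 2.21

df = 53
90% CI: t* = 1.674, (62.45, 67.55), width = 2 · t* · s/√n = 5.10
98% CI: t* = 2.399, (61.34, 68.66), width = 2 · t* · s/√n = 7.31

The 98% CI is wider by 7.31 - 5.10 = 2.21.
Higher confidence requires a wider interval.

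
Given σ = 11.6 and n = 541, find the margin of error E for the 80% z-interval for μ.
Margin of error = 0.64

Margin of error = z* · σ/√n
= 1.282 · 11.6/√541
= 1.282 · 11.6/23.2594
= 0.64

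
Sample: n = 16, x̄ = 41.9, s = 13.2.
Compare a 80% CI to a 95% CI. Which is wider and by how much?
95% CI is wider by 5.21

df = 15
80% CI: t* = 1.341, (37.47, 46.33), width = 2 · t* · s/√n = 8.85
95% CI: t* = 2.131, (34.87, 48.93), width = 2 · t* · s/√n = 14.06

The 95% CI is wider by 14.06 - 8.85 = 5.21.
Higher confidence requires a wider interval.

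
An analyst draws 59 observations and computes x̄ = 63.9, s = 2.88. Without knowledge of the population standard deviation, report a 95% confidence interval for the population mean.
(63.15, 64.65)

t-interval (σ unknown):
df = n - 1 = 58
t* = 2.002 for 95% confidence

Margin of error = t* · s/√n = 2.002 · 2.88/√59 = 0.75

CI: (63.15, 64.65)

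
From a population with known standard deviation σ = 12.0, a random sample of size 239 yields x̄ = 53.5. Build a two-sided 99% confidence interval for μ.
(51.50, 55.50)

z-interval (σ known):
z* = 2.576 for 99% confidence

Margin of error = z* · σ/√n = 2.576 · 12.0/√239 = 2.00

CI: (53.5 - 2.00, 53.5 + 2.00) = (51.50, 55.50)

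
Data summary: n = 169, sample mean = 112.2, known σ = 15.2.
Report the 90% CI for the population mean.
(110.28, 114.12)

z-interval (σ known):
z* = 1.645 for 90% confidence

Margin of error = z* · σ/√n = 1.645 · 15.2/√169 = 1.92

CI: (112.2 - 1.92, 112.2 + 1.92) = (110.28, 114.12)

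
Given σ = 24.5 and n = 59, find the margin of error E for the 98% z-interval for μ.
Margin of error = 7.42

Margin of error = z* · σ/√n
= 2.326 · 24.5/√59
= 2.326 · 24.5/7.6811
= 7.42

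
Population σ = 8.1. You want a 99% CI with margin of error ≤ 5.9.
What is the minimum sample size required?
n ≥ 13

For margin E ≤ 5.9:
n ≥ (z* · σ / E)²
n ≥ (2.576 · 8.1 / 5.9)²
n ≥ 12.51

Minimum n = 13 (rounding up)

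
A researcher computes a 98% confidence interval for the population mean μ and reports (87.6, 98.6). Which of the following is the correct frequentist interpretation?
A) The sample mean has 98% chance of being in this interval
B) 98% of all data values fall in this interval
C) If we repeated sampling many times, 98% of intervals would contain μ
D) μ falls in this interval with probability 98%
C

A) Wrong — x̄ is observed and sits in the interval by construction.
B) Wrong — a CI is about the parameter μ, not individual data values.
C) Correct — this is the frequentist long-run coverage interpretation.
D) Wrong — μ is fixed; the randomness lives in the interval, not in μ.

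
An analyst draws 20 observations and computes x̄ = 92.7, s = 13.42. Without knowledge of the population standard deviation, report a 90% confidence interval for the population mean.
(87.51, 97.89)

t-interval (σ unknown):
df = n - 1 = 19
t* = 1.729 for 90% confidence

Margin of error = t* · s/√n = 1.729 · 13.42/√20 = 5.19

CI: (87.51, 97.89)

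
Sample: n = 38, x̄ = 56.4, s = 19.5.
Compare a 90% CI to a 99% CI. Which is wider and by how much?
99% CI is wider by 6.51

df = 37
90% CI: t* = 1.687, (51.06, 61.74), width = 2 · t* · s/√n = 10.67
99% CI: t* = 2.715, (47.81, 64.99), width = 2 · t* · s/√n = 17.18

The 99% CI is wider by 17.18 - 10.67 = 6.51.
Higher confidence requires a wider interval.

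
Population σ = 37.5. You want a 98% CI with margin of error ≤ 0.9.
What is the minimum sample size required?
n ≥ 9393

For margin E ≤ 0.9:
n ≥ (z* · σ / E)²
n ≥ (2.326 · 37.5 / 0.9)²
n ≥ 9392.84

Minimum n = 9393 (rounding up)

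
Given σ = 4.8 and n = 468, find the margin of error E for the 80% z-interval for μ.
Margin of error = 0.28

Margin of error = z* · σ/√n
= 1.282 · 4.8/√468
= 1.282 · 4.8/21.6333
= 0.28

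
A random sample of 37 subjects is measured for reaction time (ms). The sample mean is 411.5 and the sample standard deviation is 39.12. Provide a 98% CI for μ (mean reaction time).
(395.85, 427.15)

t-interval (σ unknown):
df = n - 1 = 36
t* = 2.434 for 98% confidence

Margin of error = t* · s/√n = 2.434 · 39.12/√37 = 15.65

CI: (395.85, 427.15)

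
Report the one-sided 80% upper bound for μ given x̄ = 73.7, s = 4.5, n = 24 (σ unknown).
μ ≤ 74.49

Upper bound (one-sided):
t* = 0.858 (one-sided for 80%)
Upper bound = x̄ + t* · s/√n = 73.7 + 0.858 · 4.5/√24 = 74.49

We are 80% confident that μ ≤ 74.49.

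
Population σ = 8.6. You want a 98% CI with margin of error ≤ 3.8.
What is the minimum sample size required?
n ≥ 28

For margin E ≤ 3.8:
n ≥ (z* · σ / E)²
n ≥ (2.326 · 8.6 / 3.8)²
n ≥ 27.71

Minimum n = 28 (rounding up)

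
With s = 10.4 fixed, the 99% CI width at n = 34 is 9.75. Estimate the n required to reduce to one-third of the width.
n ≈ 306

CI width ∝ 1/√n
To reduce width by factor 3, need √n to grow by 3 → need 3² = 9 times as many samples.

Current: n = 34, width = 9.75
New: n = 306, width ≈ 3.08

Width reduced by factor of 9.75/3.08 = 3.17.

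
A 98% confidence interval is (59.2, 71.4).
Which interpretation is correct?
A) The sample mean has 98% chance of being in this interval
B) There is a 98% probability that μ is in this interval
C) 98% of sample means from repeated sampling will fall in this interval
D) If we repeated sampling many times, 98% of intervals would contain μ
D

A) Wrong — x̄ is observed and sits in the interval by construction.
B) Wrong — μ is fixed; the randomness lives in the interval, not in μ.
C) Wrong — coverage applies to intervals containing μ, not to future x̄ values.
D) Correct — this is the frequentist long-run coverage interpretation.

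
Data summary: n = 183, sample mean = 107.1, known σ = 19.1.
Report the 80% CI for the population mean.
(105.29, 108.91)

z-interval (σ known):
z* = 1.282 for 80% confidence

Margin of error = z* · σ/√n = 1.282 · 19.1/√183 = 1.81

CI: (107.1 - 1.81, 107.1 + 1.81) = (105.29, 108.91)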